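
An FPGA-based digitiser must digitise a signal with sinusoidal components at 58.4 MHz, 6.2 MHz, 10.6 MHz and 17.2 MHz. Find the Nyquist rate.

Highest-frequency component: 58.4 MHz.
Nyquist rate = 2 × 58.4 MHz = 116.8 MHz.

116.8 MHz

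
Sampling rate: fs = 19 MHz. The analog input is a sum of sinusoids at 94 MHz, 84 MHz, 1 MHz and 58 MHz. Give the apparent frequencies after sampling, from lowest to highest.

fs/2 = 9.5 MHz.
94 MHz mod fs = 18 MHz.
18 MHz > fs/2 = 9.5 MHz, folds to fs − 18 MHz = 1 MHz.
84 MHz mod fs = 8 MHz.
8 MHz ≤ fs/2 = 9.5 MHz, appears at 8 MHz.
1 MHz ≤ fs/2 = 9.5 MHz, passes unchanged.
58 MHz mod fs = 1 MHz.
1 MHz ≤ fs/2 = 9.5 MHz, appears at 1 MHz.
Distinct values: {1 MHz, 8 MHz}.

1 MHz, 8 MHz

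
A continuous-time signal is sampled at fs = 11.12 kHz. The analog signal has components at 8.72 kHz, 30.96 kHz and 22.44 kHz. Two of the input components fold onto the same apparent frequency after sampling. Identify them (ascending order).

fs/2 = 5.56 kHz.
8.72 kHz > fs/2 = 5.56 kHz, folds to fs − 8.72 kHz = 2.4 kHz.
30.96 kHz mod fs = 8.72 kHz.
8.72 kHz > fs/2 = 5.56 kHz, folds to fs − 8.72 kHz = 2.4 kHz.
22.44 kHz mod fs = 0.2 kHz.
0.2 kHz ≤ fs/2 = 5.56 kHz, appears at 0.2 kHz.
8.72 kHz and 30.96 kHz both map to 2.4 kHz.

8.72 kHz, 30.96 kHz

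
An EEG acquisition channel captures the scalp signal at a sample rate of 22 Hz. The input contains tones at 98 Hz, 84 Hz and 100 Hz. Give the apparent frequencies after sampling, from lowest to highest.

fs/2 = 11 Hz.
98 Hz mod fs = 10 Hz.
10 Hz ≤ fs/2 = 11 Hz, appears at 10 Hz.
84 Hz mod fs = 18 Hz.
18 Hz > fs/2 = 11 Hz, folds to fs − 18 Hz = 4 Hz.
100 Hz mod fs = 12 Hz.
12 Hz > fs/2 = 11 Hz, folds to fs − 12 Hz = 10 Hz.
Distinct values: {4 Hz, 10 Hz}.

4 Hz, 10 Hz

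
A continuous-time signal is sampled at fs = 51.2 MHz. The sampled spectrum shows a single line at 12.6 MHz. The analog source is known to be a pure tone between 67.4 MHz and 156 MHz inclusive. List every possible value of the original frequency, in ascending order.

89.8 MHz, 115 MHz, 141 MHz

Frequencies that alias to 12.6 MHz are k·fs ± 12.6 MHz for integer k ≥ 0.
k=0: 12.6 MHz.
k=1: 38.6 MHz, 63.8 MHz.
k=2: 89.8 MHz, 115 MHz.
k=3: 141 MHz, 166.2 MHz.
k=4: 192.2 MHz, 217.4 MHz.
Within [67.4 MHz, 156 MHz]: 89.8 MHz, 115 MHz, 141 MHz.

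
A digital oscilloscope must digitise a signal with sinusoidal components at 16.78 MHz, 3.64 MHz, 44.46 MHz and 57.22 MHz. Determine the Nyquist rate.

Highest-frequency component: 57.22 MHz.
Nyquist rate = 2 × 57.22 MHz = 114.44 MHz.

114.44 MHz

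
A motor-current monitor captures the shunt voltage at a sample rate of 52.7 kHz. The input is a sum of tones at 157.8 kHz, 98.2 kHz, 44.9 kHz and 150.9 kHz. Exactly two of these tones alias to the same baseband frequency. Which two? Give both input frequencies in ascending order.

98.2 kHz, 150.9 kHz

fs/2 = 26.35 kHz.
157.8 kHz mod fs = 52.4 kHz.
52.4 kHz > fs/2 = 26.35 kHz, folds to fs − 52.4 kHz = 0.3 kHz.
98.2 kHz mod fs = 45.5 kHz.
45.5 kHz > fs/2 = 26.35 kHz, folds to fs − 45.5 kHz = 7.2 kHz.
44.9 kHz > fs/2 = 26.35 kHz, folds to fs − 44.9 kHz = 7.8 kHz.
150.9 kHz mod fs = 45.5 kHz.
45.5 kHz > fs/2 = 26.35 kHz, folds to fs − 45.5 kHz = 7.2 kHz.
98.2 kHz and 150.9 kHz both map to 7.2 kHz.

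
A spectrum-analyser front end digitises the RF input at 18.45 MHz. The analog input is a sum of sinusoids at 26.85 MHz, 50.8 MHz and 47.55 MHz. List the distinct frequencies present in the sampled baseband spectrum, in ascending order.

4.55 MHz, 7.8 MHz, 8.4 MHz

fs/2 = 9.225 MHz.
26.85 MHz mod fs = 8.4 MHz.
8.4 MHz ≤ fs/2 = 9.225 MHz, appears at 8.4 MHz.
50.8 MHz mod fs = 13.9 MHz.
13.9 MHz > fs/2 = 9.225 MHz, folds to fs − 13.9 MHz = 4.55 MHz.
47.55 MHz mod fs = 10.65 MHz.
10.65 MHz > fs/2 = 9.225 MHz, folds to fs − 10.65 MHz = 7.8 MHz.
Distinct values: {4.55 MHz, 7.8 MHz, 8.4 MHz}.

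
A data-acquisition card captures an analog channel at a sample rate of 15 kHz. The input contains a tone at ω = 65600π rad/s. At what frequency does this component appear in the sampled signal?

ω = 65600π rad/s → f = ω/(2π) = 32800 Hz = 32.8 kHz.
32.8 kHz mod fs = 2.8 kHz.
2.8 kHz ≤ fs/2 = 7.5 kHz, appears at 2.8 kHz.

2.8 kHz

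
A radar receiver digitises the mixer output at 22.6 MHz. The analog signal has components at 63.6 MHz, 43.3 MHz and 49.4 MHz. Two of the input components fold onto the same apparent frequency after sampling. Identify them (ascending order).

fs/2 = 11.3 MHz.
63.6 MHz mod fs = 18.4 MHz.
18.4 MHz > fs/2 = 11.3 MHz, folds to fs − 18.4 MHz = 4.2 MHz.
43.3 MHz mod fs = 20.7 MHz.
20.7 MHz > fs/2 = 11.3 MHz, folds to fs − 20.7 MHz = 1.9 MHz.
49.4 MHz mod fs = 4.2 MHz.
4.2 MHz ≤ fs/2 = 11.3 MHz, appears at 4.2 MHz.
49.4 MHz and 63.6 MHz both map to 4.2 MHz.

49.4 MHz, 63.6 MHz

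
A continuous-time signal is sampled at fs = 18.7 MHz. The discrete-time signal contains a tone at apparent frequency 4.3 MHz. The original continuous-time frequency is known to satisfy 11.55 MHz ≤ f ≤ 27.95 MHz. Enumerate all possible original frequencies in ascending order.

Frequencies that alias to 4.3 MHz are k·fs ± 4.3 MHz for integer k ≥ 0.
k=0: 4.3 MHz.
k=1: 14.4 MHz, 23 MHz.
k=2: 33.1 MHz, 41.7 MHz.
Within [11.55 MHz, 27.95 MHz]: 14.4 MHz, 23 MHz.

14.4 MHz, 23 MHz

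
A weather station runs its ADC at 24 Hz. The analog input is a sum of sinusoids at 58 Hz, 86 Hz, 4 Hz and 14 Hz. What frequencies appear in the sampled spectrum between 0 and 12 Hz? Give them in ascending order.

fs/2 = 12 Hz.
58 Hz mod fs = 10 Hz.
10 Hz ≤ fs/2 = 12 Hz, appears at 10 Hz.
86 Hz mod fs = 14 Hz.
14 Hz > fs/2 = 12 Hz, folds to fs − 14 Hz = 10 Hz.
4 Hz ≤ fs/2 = 12 Hz, passes unchanged.
14 Hz > fs/2 = 12 Hz, folds to fs − 14 Hz = 10 Hz.
Distinct values: {4 Hz, 10 Hz}.

4 Hz, 10 Hz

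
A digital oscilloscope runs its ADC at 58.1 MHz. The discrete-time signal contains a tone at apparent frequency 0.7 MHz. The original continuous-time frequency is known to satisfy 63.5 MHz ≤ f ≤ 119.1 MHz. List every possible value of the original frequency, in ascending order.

Frequencies that alias to 0.7 MHz are k·fs ± 0.7 MHz for integer k ≥ 0.
k=0: 0.7 MHz.
k=1: 57.4 MHz, 58.8 MHz.
k=2: 115.5 MHz, 116.9 MHz.
k=3: 173.6 MHz, 175 MHz.
Within [63.5 MHz, 119.1 MHz]: 115.5 MHz, 116.9 MHz.

115.5 MHz, 116.9 MHz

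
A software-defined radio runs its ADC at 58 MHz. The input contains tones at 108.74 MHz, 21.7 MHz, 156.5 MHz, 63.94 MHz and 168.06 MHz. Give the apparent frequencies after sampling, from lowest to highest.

5.94 MHz, 7.26 MHz, 17.5 MHz, 21.7 MHz

fs/2 = 29 MHz.
108.74 MHz mod fs = 50.74 MHz.
50.74 MHz > fs/2 = 29 MHz, folds to fs − 50.74 MHz = 7.26 MHz.
21.7 MHz ≤ fs/2 = 29 MHz, passes unchanged.
156.5 MHz mod fs = 40.5 MHz.
40.5 MHz > fs/2 = 29 MHz, folds to fs − 40.5 MHz = 17.5 MHz.
63.94 MHz mod fs = 5.94 MHz.
5.94 MHz ≤ fs/2 = 29 MHz, appears at 5.94 MHz.
168.06 MHz mod fs = 52.06 MHz.
52.06 MHz > fs/2 = 29 MHz, folds to fs − 52.06 MHz = 5.94 MHz.
Distinct values: {5.94 MHz, 7.26 MHz, 17.5 MHz, 21.7 MHz}.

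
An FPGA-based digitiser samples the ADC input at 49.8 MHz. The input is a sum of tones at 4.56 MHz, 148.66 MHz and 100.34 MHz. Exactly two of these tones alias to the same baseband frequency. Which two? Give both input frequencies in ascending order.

fs/2 = 24.9 MHz.
4.56 MHz ≤ fs/2 = 24.9 MHz, passes unchanged.
148.66 MHz mod fs = 49.06 MHz.
49.06 MHz > fs/2 = 24.9 MHz, folds to fs − 49.06 MHz = 0.74 MHz.
100.34 MHz mod fs = 0.74 MHz.
0.74 MHz ≤ fs/2 = 24.9 MHz, appears at 0.74 MHz.
100.34 MHz and 148.66 MHz both map to 0.74 MHz.

100.34 MHz, 148.66 MHz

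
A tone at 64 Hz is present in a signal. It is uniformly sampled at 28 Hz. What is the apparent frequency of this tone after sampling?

8 Hz

64 Hz mod fs = 8 Hz.
8 Hz ≤ fs/2 = 14 Hz, appears at 8 Hz.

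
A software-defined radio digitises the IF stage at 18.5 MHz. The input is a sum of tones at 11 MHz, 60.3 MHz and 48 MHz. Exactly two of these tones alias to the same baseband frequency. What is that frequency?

7.5 MHz

fs/2 = 9.25 MHz.
11 MHz > fs/2 = 9.25 MHz, folds to fs − 11 MHz = 7.5 MHz.
60.3 MHz mod fs = 4.8 MHz.
4.8 MHz ≤ fs/2 = 9.25 MHz, appears at 4.8 MHz.
48 MHz mod fs = 11 MHz.
11 MHz > fs/2 = 9.25 MHz, folds to fs − 11 MHz = 7.5 MHz.
11 MHz and 48 MHz both map to 7.5 MHz.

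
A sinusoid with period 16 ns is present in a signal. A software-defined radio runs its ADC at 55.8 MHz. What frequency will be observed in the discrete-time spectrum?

6.7 MHz

T = 16 ns → f = 1/T = 62.5 MHz.
62.5 MHz mod fs = 6.7 MHz.
6.7 MHz ≤ fs/2 = 27.9 MHz, appears at 6.7 MHz.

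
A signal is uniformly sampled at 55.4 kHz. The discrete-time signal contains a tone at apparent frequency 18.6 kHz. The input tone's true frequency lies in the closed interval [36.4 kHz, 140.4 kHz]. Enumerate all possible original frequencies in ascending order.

Frequencies that alias to 18.6 kHz are k·fs ± 18.6 kHz for integer k ≥ 0.
k=0: 18.6 kHz.
k=1: 36.8 kHz, 74 kHz.
k=2: 92.2 kHz, 129.4 kHz.
k=3: 147.6 kHz, 184.8 kHz.
Within [36.4 kHz, 140.4 kHz]: 36.8 kHz, 74 kHz, 92.2 kHz, 129.4 kHz.

36.8 kHz, 74 kHz, 92.2 kHz, 129.4 kHz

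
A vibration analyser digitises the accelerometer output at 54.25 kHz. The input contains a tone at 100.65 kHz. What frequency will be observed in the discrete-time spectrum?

100.65 kHz mod fs = 46.4 kHz.
46.4 kHz > fs/2 = 27.125 kHz, folds to fs − 46.4 kHz = 7.85 kHz.

7.85 kHz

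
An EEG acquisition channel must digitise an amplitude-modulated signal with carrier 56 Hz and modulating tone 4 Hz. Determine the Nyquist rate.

AM sidebands sit at fc ± fm = 52 Hz and 60 Hz.
Highest-frequency component: 60 Hz.
Nyquist rate = 2 × 60 Hz = 120 Hz.

120 Hz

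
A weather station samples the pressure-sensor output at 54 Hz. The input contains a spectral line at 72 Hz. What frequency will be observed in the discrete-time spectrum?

18 Hz

72 Hz mod fs = 18 Hz.
18 Hz ≤ fs/2 = 27 Hz, appears at 18 Hz.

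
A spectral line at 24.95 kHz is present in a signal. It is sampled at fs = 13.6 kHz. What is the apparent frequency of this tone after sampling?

2.25 kHz

24.95 kHz mod fs = 11.35 kHz.
11.35 kHz > fs/2 = 6.8 kHz, folds to fs − 11.35 kHz = 2.25 kHz.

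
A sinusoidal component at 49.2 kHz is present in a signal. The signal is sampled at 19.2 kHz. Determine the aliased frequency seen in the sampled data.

8.4 kHz

49.2 kHz mod fs = 10.8 kHz.
10.8 kHz > fs/2 = 9.6 kHz, folds to fs − 10.8 kHz = 8.4 kHz.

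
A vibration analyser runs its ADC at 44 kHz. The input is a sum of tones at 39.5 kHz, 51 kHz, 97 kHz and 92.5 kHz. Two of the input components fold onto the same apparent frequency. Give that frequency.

fs/2 = 22 kHz.
39.5 kHz > fs/2 = 22 kHz, folds to fs − 39.5 kHz = 4.5 kHz.
51 kHz mod fs = 7 kHz.
7 kHz ≤ fs/2 = 22 kHz, appears at 7 kHz.
97 kHz mod fs = 9 kHz.
9 kHz ≤ fs/2 = 22 kHz, appears at 9 kHz.
92.5 kHz mod fs = 4.5 kHz.
4.5 kHz ≤ fs/2 = 22 kHz, appears at 4.5 kHz.
39.5 kHz and 92.5 kHz both map to 4.5 kHz.

4.5 kHz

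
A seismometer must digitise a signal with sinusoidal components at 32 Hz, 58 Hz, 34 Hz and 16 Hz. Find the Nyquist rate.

Highest-frequency component: 58 Hz.
Nyquist rate = 2 × 58 Hz = 116 Hz.

116 Hz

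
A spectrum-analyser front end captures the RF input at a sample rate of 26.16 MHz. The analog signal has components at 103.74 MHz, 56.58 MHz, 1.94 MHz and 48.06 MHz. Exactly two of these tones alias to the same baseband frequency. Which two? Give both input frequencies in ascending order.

fs/2 = 13.08 MHz.
103.74 MHz mod fs = 25.26 MHz.
25.26 MHz > fs/2 = 13.08 MHz, folds to fs − 25.26 MHz = 0.9 MHz.
56.58 MHz mod fs = 4.26 MHz.
4.26 MHz ≤ fs/2 = 13.08 MHz, appears at 4.26 MHz.
1.94 MHz ≤ fs/2 = 13.08 MHz, passes unchanged.
48.06 MHz mod fs = 21.9 MHz.
21.9 MHz > fs/2 = 13.08 MHz, folds to fs − 21.9 MHz = 4.26 MHz.
48.06 MHz and 56.58 MHz both map to 4.26 MHz.

48.06 MHz, 56.58 MHz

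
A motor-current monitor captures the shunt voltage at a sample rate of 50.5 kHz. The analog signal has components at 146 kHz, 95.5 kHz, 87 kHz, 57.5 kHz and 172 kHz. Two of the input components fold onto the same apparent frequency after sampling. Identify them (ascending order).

95.5 kHz, 146 kHz

fs/2 = 25.25 kHz.
146 kHz mod fs = 45 kHz.
45 kHz > fs/2 = 25.25 kHz, folds to fs − 45 kHz = 5.5 kHz.
95.5 kHz mod fs = 45 kHz.
45 kHz > fs/2 = 25.25 kHz, folds to fs − 45 kHz = 5.5 kHz.
87 kHz mod fs = 36.5 kHz.
36.5 kHz > fs/2 = 25.25 kHz, folds to fs − 36.5 kHz = 14 kHz.
57.5 kHz mod fs = 7 kHz.
7 kHz ≤ fs/2 = 25.25 kHz, appears at 7 kHz.
172 kHz mod fs = 20.5 kHz.
20.5 kHz ≤ fs/2 = 25.25 kHz, appears at 20.5 kHz.
95.5 kHz and 146 kHz both map to 5.5 kHz.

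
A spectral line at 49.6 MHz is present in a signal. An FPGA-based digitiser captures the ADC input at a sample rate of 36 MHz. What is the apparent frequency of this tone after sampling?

49.6 MHz mod fs = 13.6 MHz.
13.6 MHz ≤ fs/2 = 18 MHz, appears at 13.6 MHz.

13.6 MHz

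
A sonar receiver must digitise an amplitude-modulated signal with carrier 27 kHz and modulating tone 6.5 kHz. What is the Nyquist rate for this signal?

AM sidebands sit at fc ± fm = 20.5 kHz and 33.5 kHz.
Highest-frequency component: 33.5 kHz.
Nyquist rate = 2 × 33.5 kHz = 67 kHz.

67 kHz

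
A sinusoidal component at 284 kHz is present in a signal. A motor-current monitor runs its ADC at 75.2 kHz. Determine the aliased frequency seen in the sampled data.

16.8 kHz

284 kHz mod fs = 58.4 kHz.
58.4 kHz > fs/2 = 37.6 kHz, folds to fs − 58.4 kHz = 16.8 kHz.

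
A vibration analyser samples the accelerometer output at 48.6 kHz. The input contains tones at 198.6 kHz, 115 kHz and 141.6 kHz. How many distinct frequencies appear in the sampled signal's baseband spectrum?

fs/2 = 24.3 kHz.
198.6 kHz mod fs = 4.2 kHz.
4.2 kHz ≤ fs/2 = 24.3 kHz, appears at 4.2 kHz.
115 kHz mod fs = 17.8 kHz.
17.8 kHz ≤ fs/2 = 24.3 kHz, appears at 17.8 kHz.
141.6 kHz mod fs = 44.4 kHz.
44.4 kHz > fs/2 = 24.3 kHz, folds to fs − 44.4 kHz = 4.2 kHz.
Distinct values: {4.2 kHz, 17.8 kHz} → 2.

2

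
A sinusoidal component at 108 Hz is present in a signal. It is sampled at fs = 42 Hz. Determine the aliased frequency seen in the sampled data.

18 Hz

108 Hz mod fs = 24 Hz.
24 Hz > fs/2 = 21 Hz, folds to fs − 24 Hz = 18 Hz.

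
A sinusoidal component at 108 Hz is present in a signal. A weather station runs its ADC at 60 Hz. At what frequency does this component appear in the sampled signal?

12 Hz

108 Hz mod fs = 48 Hz.
48 Hz > fs/2 = 30 Hz, folds to fs − 48 Hz = 12 Hz.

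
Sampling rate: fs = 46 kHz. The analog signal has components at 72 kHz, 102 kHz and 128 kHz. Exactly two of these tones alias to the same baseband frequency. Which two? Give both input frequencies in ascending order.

fs/2 = 23 kHz.
72 kHz mod fs = 26 kHz.
26 kHz > fs/2 = 23 kHz, folds to fs − 26 kHz = 20 kHz.
102 kHz mod fs = 10 kHz.
10 kHz ≤ fs/2 = 23 kHz, appears at 10 kHz.
128 kHz mod fs = 36 kHz.
36 kHz > fs/2 = 23 kHz, folds to fs − 36 kHz = 10 kHz.
102 kHz and 128 kHz both map to 10 kHz.

102 kHz, 128 kHz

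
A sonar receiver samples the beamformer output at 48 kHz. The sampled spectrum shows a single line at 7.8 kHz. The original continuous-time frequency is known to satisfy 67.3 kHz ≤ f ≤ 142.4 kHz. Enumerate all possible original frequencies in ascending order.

Frequencies that alias to 7.8 kHz are k·fs ± 7.8 kHz for integer k ≥ 0.
k=0: 7.8 kHz.
k=1: 40.2 kHz, 55.8 kHz.
k=2: 88.2 kHz, 103.8 kHz.
k=3: 136.2 kHz, 151.8 kHz.
k=4: 184.2 kHz, 199.8 kHz.
Within [67.3 kHz, 142.4 kHz]: 88.2 kHz, 103.8 kHz, 136.2 kHz.

88.2 kHz, 103.8 kHz, 136.2 kHz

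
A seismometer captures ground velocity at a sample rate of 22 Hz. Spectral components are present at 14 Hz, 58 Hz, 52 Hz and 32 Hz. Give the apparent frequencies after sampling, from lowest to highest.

fs/2 = 11 Hz.
14 Hz > fs/2 = 11 Hz, folds to fs − 14 Hz = 8 Hz.
58 Hz mod fs = 14 Hz.
14 Hz > fs/2 = 11 Hz, folds to fs − 14 Hz = 8 Hz.
52 Hz mod fs = 8 Hz.
8 Hz ≤ fs/2 = 11 Hz, appears at 8 Hz.
32 Hz mod fs = 10 Hz.
10 Hz ≤ fs/2 = 11 Hz, appears at 10 Hz.
Distinct values: {8 Hz, 10 Hz}.

8 Hz, 10 Hz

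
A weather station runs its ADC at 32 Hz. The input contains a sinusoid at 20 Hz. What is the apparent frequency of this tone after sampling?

20 Hz > fs/2 = 16 Hz, folds to fs − 20 Hz = 12 Hz.

12 Hz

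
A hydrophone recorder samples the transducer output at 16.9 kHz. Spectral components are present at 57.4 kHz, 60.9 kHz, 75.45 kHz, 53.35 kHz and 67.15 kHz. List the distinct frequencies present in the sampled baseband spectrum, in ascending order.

0.45 kHz, 2.65 kHz, 6.7 kHz, 7.85 kHz

fs/2 = 8.45 kHz.
57.4 kHz mod fs = 6.7 kHz.
6.7 kHz ≤ fs/2 = 8.45 kHz, appears at 6.7 kHz.
60.9 kHz mod fs = 10.2 kHz.
10.2 kHz > fs/2 = 8.45 kHz, folds to fs − 10.2 kHz = 6.7 kHz.
75.45 kHz mod fs = 7.85 kHz.
7.85 kHz ≤ fs/2 = 8.45 kHz, appears at 7.85 kHz.
53.35 kHz mod fs = 2.65 kHz.
2.65 kHz ≤ fs/2 = 8.45 kHz, appears at 2.65 kHz.
67.15 kHz mod fs = 16.45 kHz.
16.45 kHz > fs/2 = 8.45 kHz, folds to fs − 16.45 kHz = 0.45 kHz.
Distinct values: {0.45 kHz, 2.65 kHz, 6.7 kHz, 7.85 kHz}.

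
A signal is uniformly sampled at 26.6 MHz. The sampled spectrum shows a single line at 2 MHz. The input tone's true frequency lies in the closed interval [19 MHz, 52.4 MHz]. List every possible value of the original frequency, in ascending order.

24.6 MHz, 28.6 MHz, 51.2 MHz

Frequencies that alias to 2 MHz are k·fs ± 2 MHz for integer k ≥ 0.
k=0: 2 MHz.
k=1: 24.6 MHz, 28.6 MHz.
k=2: 51.2 MHz, 55.2 MHz.
k=3: 77.8 MHz, 81.8 MHz.
Within [19 MHz, 52.4 MHz]: 24.6 MHz, 28.6 MHz, 51.2 MHz.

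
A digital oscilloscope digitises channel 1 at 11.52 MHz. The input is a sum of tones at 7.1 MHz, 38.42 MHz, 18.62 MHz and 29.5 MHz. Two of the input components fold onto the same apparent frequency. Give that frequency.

4.42 MHz

fs/2 = 5.76 MHz.
7.1 MHz > fs/2 = 5.76 MHz, folds to fs − 7.1 MHz = 4.42 MHz.
38.42 MHz mod fs = 3.86 MHz.
3.86 MHz ≤ fs/2 = 5.76 MHz, appears at 3.86 MHz.
18.62 MHz mod fs = 7.1 MHz.
7.1 MHz > fs/2 = 5.76 MHz, folds to fs − 7.1 MHz = 4.42 MHz.
29.5 MHz mod fs = 6.46 MHz.
6.46 MHz > fs/2 = 5.76 MHz, folds to fs − 6.46 MHz = 5.06 MHz.
7.1 MHz and 18.62 MHz both map to 4.42 MHz.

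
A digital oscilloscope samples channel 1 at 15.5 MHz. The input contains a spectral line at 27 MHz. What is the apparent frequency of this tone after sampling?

4 MHz

27 MHz mod fs = 11.5 MHz.
11.5 MHz > fs/2 = 7.75 MHz, folds to fs − 11.5 MHz = 4 MHz.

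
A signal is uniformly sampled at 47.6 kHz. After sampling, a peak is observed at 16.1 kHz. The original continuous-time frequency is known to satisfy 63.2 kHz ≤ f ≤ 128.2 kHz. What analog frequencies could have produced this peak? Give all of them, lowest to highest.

63.7 kHz, 79.1 kHz, 111.3 kHz, 126.7 kHz

Frequencies that alias to 16.1 kHz are k·fs ± 16.1 kHz for integer k ≥ 0.
k=0: 16.1 kHz.
k=1: 31.5 kHz, 63.7 kHz.
k=2: 79.1 kHz, 111.3 kHz.
k=3: 126.7 kHz, 158.9 kHz.
k=4: 174.3 kHz, 206.5 kHz.
Within [63.2 kHz, 128.2 kHz]: 63.7 kHz, 79.1 kHz, 111.3 kHz, 126.7 kHz.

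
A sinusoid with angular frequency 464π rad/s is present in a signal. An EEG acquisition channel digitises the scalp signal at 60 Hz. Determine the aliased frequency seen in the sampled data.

8 Hz

ω = 464π rad/s → f = ω/(2π) = 232 Hz.
232 Hz mod fs = 52 Hz.
52 Hz > fs/2 = 30 Hz, folds to fs − 52 Hz = 8 Hz.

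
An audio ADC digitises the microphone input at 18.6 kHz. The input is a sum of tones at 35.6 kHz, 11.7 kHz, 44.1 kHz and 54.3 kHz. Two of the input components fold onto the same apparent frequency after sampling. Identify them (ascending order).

fs/2 = 9.3 kHz.
35.6 kHz mod fs = 17 kHz.
17 kHz > fs/2 = 9.3 kHz, folds to fs − 17 kHz = 1.6 kHz.
11.7 kHz > fs/2 = 9.3 kHz, folds to fs − 11.7 kHz = 6.9 kHz.
44.1 kHz mod fs = 6.9 kHz.
6.9 kHz ≤ fs/2 = 9.3 kHz, appears at 6.9 kHz.
54.3 kHz mod fs = 17.1 kHz.
17.1 kHz > fs/2 = 9.3 kHz, folds to fs − 17.1 kHz = 1.5 kHz.
11.7 kHz and 44.1 kHz both map to 6.9 kHz.

11.7 kHz, 44.1 kHz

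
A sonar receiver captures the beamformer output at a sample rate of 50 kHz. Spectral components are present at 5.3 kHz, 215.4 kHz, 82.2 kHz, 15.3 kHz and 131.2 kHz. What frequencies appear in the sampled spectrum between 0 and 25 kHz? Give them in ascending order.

fs/2 = 25 kHz.
5.3 kHz ≤ fs/2 = 25 kHz, passes unchanged.
215.4 kHz mod fs = 15.4 kHz.
15.4 kHz ≤ fs/2 = 25 kHz, appears at 15.4 kHz.
82.2 kHz mod fs = 32.2 kHz.
32.2 kHz > fs/2 = 25 kHz, folds to fs − 32.2 kHz = 17.8 kHz.
15.3 kHz ≤ fs/2 = 25 kHz, passes unchanged.
131.2 kHz mod fs = 31.2 kHz.
31.2 kHz > fs/2 = 25 kHz, folds to fs − 31.2 kHz = 18.8 kHz.
Distinct values: {5.3 kHz, 15.3 kHz, 15.4 kHz, 17.8 kHz, 18.8 kHz}.

5.3 kHz, 15.3 kHz, 15.4 kHz, 17.8 kHz, 18.8 kHz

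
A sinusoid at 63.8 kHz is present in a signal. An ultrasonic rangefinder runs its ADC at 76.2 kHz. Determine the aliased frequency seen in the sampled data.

63.8 kHz > fs/2 = 38.1 kHz, folds to fs − 63.8 kHz = 12.4 kHz.

12.4 kHz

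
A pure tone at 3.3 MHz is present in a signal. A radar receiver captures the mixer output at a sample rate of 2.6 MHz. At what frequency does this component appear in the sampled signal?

3.3 MHz mod fs = 0.7 MHz.
0.7 MHz ≤ fs/2 = 1.3 MHz, appears at 0.7 MHz.

0.7 MHz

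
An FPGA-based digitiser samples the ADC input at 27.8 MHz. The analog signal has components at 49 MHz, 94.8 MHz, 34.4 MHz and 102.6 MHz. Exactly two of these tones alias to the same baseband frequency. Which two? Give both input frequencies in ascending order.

fs/2 = 13.9 MHz.
49 MHz mod fs = 21.2 MHz.
21.2 MHz > fs/2 = 13.9 MHz, folds to fs − 21.2 MHz = 6.6 MHz.
94.8 MHz mod fs = 11.4 MHz.
11.4 MHz ≤ fs/2 = 13.9 MHz, appears at 11.4 MHz.
34.4 MHz mod fs = 6.6 MHz.
6.6 MHz ≤ fs/2 = 13.9 MHz, appears at 6.6 MHz.
102.6 MHz mod fs = 19.2 MHz.
19.2 MHz > fs/2 = 13.9 MHz, folds to fs − 19.2 MHz = 8.6 MHz.
34.4 MHz and 49 MHz both map to 6.6 MHz.

34.4 MHz, 49 MHz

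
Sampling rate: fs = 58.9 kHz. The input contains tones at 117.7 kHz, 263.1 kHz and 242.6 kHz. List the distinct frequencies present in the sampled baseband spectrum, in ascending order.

fs/2 = 29.45 kHz.
117.7 kHz mod fs = 58.8 kHz.
58.8 kHz > fs/2 = 29.45 kHz, folds to fs − 58.8 kHz = 0.1 kHz.
263.1 kHz mod fs = 27.5 kHz.
27.5 kHz ≤ fs/2 = 29.45 kHz, appears at 27.5 kHz.
242.6 kHz mod fs = 7 kHz.
7 kHz ≤ fs/2 = 29.45 kHz, appears at 7 kHz.
Distinct values: {0.1 kHz, 7 kHz, 27.5 kHz}.

0.1 kHz, 7 kHz, 27.5 kHz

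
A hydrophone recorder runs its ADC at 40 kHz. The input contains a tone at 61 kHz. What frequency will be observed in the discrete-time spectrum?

19 kHz

61 kHz mod fs = 21 kHz.
21 kHz > fs/2 = 20 kHz, folds to fs − 21 kHz = 19 kHz.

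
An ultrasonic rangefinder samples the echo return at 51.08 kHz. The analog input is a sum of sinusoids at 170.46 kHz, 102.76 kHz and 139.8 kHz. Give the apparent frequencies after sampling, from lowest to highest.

fs/2 = 25.54 kHz.
170.46 kHz mod fs = 17.22 kHz.
17.22 kHz ≤ fs/2 = 25.54 kHz, appears at 17.22 kHz.
102.76 kHz mod fs = 0.6 kHz.
0.6 kHz ≤ fs/2 = 25.54 kHz, appears at 0.6 kHz.
139.8 kHz mod fs = 37.64 kHz.
37.64 kHz > fs/2 = 25.54 kHz, folds to fs − 37.64 kHz = 13.44 kHz.
Distinct values: {0.6 kHz, 13.44 kHz, 17.22 kHz}.

0.6 kHz, 13.44 kHz, 17.22 kHz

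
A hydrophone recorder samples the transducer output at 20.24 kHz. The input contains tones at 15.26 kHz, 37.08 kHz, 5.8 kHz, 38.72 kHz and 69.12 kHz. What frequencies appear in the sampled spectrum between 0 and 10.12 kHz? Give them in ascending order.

fs/2 = 10.12 kHz.
15.26 kHz > fs/2 = 10.12 kHz, folds to fs − 15.26 kHz = 4.98 kHz.
37.08 kHz mod fs = 16.84 kHz.
16.84 kHz > fs/2 = 10.12 kHz, folds to fs − 16.84 kHz = 3.4 kHz.
5.8 kHz ≤ fs/2 = 10.12 kHz, passes unchanged.
38.72 kHz mod fs = 18.48 kHz.
18.48 kHz > fs/2 = 10.12 kHz, folds to fs − 18.48 kHz = 1.76 kHz.
69.12 kHz mod fs = 8.4 kHz.
8.4 kHz ≤ fs/2 = 10.12 kHz, appears at 8.4 kHz.
Distinct values: {1.76 kHz, 3.4 kHz, 4.98 kHz, 5.8 kHz, 8.4 kHz}.

1.76 kHz, 3.4 kHz, 4.98 kHz, 5.8 kHz, 8.4 kHz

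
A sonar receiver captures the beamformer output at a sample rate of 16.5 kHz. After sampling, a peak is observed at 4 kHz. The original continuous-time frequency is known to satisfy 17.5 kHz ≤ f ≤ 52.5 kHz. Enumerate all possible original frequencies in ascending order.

20.5 kHz, 29 kHz, 37 kHz, 45.5 kHz

Frequencies that alias to 4 kHz are k·fs ± 4 kHz for integer k ≥ 0.
k=0: 4 kHz.
k=1: 12.5 kHz, 20.5 kHz.
k=2: 29 kHz, 37 kHz.
k=3: 45.5 kHz, 53.5 kHz.
k=4: 62 kHz, 70 kHz.
Within [17.5 kHz, 52.5 kHz]: 20.5 kHz, 29 kHz, 37 kHz, 45.5 kHz.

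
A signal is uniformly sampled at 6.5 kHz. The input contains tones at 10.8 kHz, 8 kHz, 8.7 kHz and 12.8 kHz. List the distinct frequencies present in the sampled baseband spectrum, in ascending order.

fs/2 = 3.25 kHz.
10.8 kHz mod fs = 4.3 kHz.
4.3 kHz > fs/2 = 3.25 kHz, folds to fs − 4.3 kHz = 2.2 kHz.
8 kHz mod fs = 1.5 kHz.
1.5 kHz ≤ fs/2 = 3.25 kHz, appears at 1.5 kHz.
8.7 kHz mod fs = 2.2 kHz.
2.2 kHz ≤ fs/2 = 3.25 kHz, appears at 2.2 kHz.
12.8 kHz mod fs = 6.3 kHz.
6.3 kHz > fs/2 = 3.25 kHz, folds to fs − 6.3 kHz = 0.2 kHz.
Distinct values: {0.2 kHz, 1.5 kHz, 2.2 kHz}.

0.2 kHz, 1.5 kHz, 2.2 kHz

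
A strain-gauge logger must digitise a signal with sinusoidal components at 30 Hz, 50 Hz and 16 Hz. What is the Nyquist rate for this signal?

Highest-frequency component: 50 Hz.
Nyquist rate = 2 × 50 Hz = 100 Hz.

100 Hz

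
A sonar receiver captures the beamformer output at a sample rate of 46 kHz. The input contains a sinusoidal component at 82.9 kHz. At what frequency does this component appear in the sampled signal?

82.9 kHz mod fs = 36.9 kHz.
36.9 kHz > fs/2 = 23 kHz, folds to fs − 36.9 kHz = 9.1 kHz.

9.1 kHz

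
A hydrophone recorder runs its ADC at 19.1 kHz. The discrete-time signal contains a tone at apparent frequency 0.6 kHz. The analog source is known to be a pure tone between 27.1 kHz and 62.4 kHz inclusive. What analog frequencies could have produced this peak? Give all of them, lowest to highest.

Frequencies that alias to 0.6 kHz are k·fs ± 0.6 kHz for integer k ≥ 0.
k=0: 0.6 kHz.
k=1: 18.5 kHz, 19.7 kHz.
k=2: 37.6 kHz, 38.8 kHz.
k=3: 56.7 kHz, 57.9 kHz.
k=4: 75.8 kHz, 77 kHz.
Within [27.1 kHz, 62.4 kHz]: 37.6 kHz, 38.8 kHz, 56.7 kHz, 57.9 kHz.

37.6 kHz, 38.8 kHz, 56.7 kHz, 57.9 kHz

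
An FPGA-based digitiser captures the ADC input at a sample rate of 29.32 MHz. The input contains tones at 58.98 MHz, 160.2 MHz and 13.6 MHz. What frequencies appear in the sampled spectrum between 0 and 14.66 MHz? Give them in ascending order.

fs/2 = 14.66 MHz.
58.98 MHz mod fs = 0.34 MHz.
0.34 MHz ≤ fs/2 = 14.66 MHz, appears at 0.34 MHz.
160.2 MHz mod fs = 13.6 MHz.
13.6 MHz ≤ fs/2 = 14.66 MHz, appears at 13.6 MHz.
13.6 MHz ≤ fs/2 = 14.66 MHz, passes unchanged.
Distinct values: {0.34 MHz, 13.6 MHz}.

0.34 MHz, 13.6 MHz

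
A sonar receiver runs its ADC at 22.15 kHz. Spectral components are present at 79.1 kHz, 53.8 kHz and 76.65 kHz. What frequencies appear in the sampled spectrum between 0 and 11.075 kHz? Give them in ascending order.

9.5 kHz, 10.2 kHz

fs/2 = 11.075 kHz.
79.1 kHz mod fs = 12.65 kHz.
12.65 kHz > fs/2 = 11.075 kHz, folds to fs − 12.65 kHz = 9.5 kHz.
53.8 kHz mod fs = 9.5 kHz.
9.5 kHz ≤ fs/2 = 11.075 kHz, appears at 9.5 kHz.
76.65 kHz mod fs = 10.2 kHz.
10.2 kHz ≤ fs/2 = 11.075 kHz, appears at 10.2 kHz.
Distinct values: {9.5 kHz, 10.2 kHz}.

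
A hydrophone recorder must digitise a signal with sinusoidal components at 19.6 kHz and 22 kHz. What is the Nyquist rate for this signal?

44 kHz

Highest-frequency component: 22 kHz.
Nyquist rate = 2 × 22 kHz = 44 kHz.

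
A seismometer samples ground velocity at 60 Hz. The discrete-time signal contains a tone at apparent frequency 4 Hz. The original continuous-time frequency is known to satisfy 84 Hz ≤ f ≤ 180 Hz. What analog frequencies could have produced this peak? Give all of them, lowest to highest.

Frequencies that alias to 4 Hz are k·fs ± 4 Hz for integer k ≥ 0.
k=0: 4 Hz.
k=1: 56 Hz, 64 Hz.
k=2: 116 Hz, 124 Hz.
k=3: 176 Hz, 184 Hz.
k=4: 236 Hz, 244 Hz.
Within [84 Hz, 180 Hz]: 116 Hz, 124 Hz, 176 Hz.

116 Hz, 124 Hz, 176 Hz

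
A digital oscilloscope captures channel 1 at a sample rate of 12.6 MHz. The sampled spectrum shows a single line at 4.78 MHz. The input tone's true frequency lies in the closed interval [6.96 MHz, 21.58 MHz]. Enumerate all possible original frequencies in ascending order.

Frequencies that alias to 4.78 MHz are k·fs ± 4.78 MHz for integer k ≥ 0.
k=0: 4.78 MHz.
k=1: 7.82 MHz, 17.38 MHz.
k=2: 20.42 MHz, 29.98 MHz.
k=3: 33.02 MHz, 42.58 MHz.
Within [6.96 MHz, 21.58 MHz]: 7.82 MHz, 17.38 MHz, 20.42 MHz.

7.82 MHz, 17.38 MHz, 20.42 MHz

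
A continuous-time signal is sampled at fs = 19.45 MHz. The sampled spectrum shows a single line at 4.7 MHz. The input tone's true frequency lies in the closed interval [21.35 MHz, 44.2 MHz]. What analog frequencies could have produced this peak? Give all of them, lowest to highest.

24.15 MHz, 34.2 MHz, 43.6 MHz

Frequencies that alias to 4.7 MHz are k·fs ± 4.7 MHz for integer k ≥ 0.
k=0: 4.7 MHz.
k=1: 14.75 MHz, 24.15 MHz.
k=2: 34.2 MHz, 43.6 MHz.
k=3: 53.65 MHz, 63.05 MHz.
Within [21.35 MHz, 44.2 MHz]: 24.15 MHz, 34.2 MHz, 43.6 MHz.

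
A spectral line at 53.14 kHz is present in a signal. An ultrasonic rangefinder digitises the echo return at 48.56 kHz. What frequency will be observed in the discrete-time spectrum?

53.14 kHz mod fs = 4.58 kHz.
4.58 kHz ≤ fs/2 = 24.28 kHz, appears at 4.58 kHz.

4.58 kHz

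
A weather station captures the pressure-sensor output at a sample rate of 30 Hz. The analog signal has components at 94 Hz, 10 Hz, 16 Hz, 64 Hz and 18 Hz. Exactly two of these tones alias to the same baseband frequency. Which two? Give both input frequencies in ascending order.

64 Hz, 94 Hz

fs/2 = 15 Hz.
94 Hz mod fs = 4 Hz.
4 Hz ≤ fs/2 = 15 Hz, appears at 4 Hz.
10 Hz ≤ fs/2 = 15 Hz, passes unchanged.
16 Hz > fs/2 = 15 Hz, folds to fs − 16 Hz = 14 Hz.
64 Hz mod fs = 4 Hz.
4 Hz ≤ fs/2 = 15 Hz, appears at 4 Hz.
18 Hz > fs/2 = 15 Hz, folds to fs − 18 Hz = 12 Hz.
64 Hz and 94 Hz both map to 4 Hz.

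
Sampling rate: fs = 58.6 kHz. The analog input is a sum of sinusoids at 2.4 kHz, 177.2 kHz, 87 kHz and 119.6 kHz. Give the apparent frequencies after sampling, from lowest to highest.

fs/2 = 29.3 kHz.
2.4 kHz ≤ fs/2 = 29.3 kHz, passes unchanged.
177.2 kHz mod fs = 1.4 kHz.
1.4 kHz ≤ fs/2 = 29.3 kHz, appears at 1.4 kHz.
87 kHz mod fs = 28.4 kHz.
28.4 kHz ≤ fs/2 = 29.3 kHz, appears at 28.4 kHz.
119.6 kHz mod fs = 2.4 kHz.
2.4 kHz ≤ fs/2 = 29.3 kHz, appears at 2.4 kHz.
Distinct values: {1.4 kHz, 2.4 kHz, 28.4 kHz}.

1.4 kHz, 2.4 kHz, 28.4 kHz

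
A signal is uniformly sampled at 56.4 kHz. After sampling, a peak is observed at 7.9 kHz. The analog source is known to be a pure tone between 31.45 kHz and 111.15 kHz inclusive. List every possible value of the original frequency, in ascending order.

Frequencies that alias to 7.9 kHz are k·fs ± 7.9 kHz for integer k ≥ 0.
k=0: 7.9 kHz.
k=1: 48.5 kHz, 64.3 kHz.
k=2: 104.9 kHz, 120.7 kHz.
k=3: 161.3 kHz, 177.1 kHz.
Within [31.45 kHz, 111.15 kHz]: 48.5 kHz, 64.3 kHz, 104.9 kHz.

48.5 kHz, 64.3 kHz, 104.9 kHz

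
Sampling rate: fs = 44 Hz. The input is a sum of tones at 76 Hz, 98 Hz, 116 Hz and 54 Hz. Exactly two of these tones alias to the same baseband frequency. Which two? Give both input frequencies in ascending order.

fs/2 = 22 Hz.
76 Hz mod fs = 32 Hz.
32 Hz > fs/2 = 22 Hz, folds to fs − 32 Hz = 12 Hz.
98 Hz mod fs = 10 Hz.
10 Hz ≤ fs/2 = 22 Hz, appears at 10 Hz.
116 Hz mod fs = 28 Hz.
28 Hz > fs/2 = 22 Hz, folds to fs − 28 Hz = 16 Hz.
54 Hz mod fs = 10 Hz.
10 Hz ≤ fs/2 = 22 Hz, appears at 10 Hz.
54 Hz and 98 Hz both map to 10 Hz.

54 Hz, 98 Hz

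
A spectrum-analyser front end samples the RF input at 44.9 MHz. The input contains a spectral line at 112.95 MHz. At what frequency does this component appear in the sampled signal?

21.75 MHz

112.95 MHz mod fs = 23.15 MHz.
23.15 MHz > fs/2 = 22.45 MHz, folds to fs − 23.15 MHz = 21.75 MHz.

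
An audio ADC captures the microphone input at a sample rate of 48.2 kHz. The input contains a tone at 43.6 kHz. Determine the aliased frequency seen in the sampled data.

4.6 kHz

43.6 kHz > fs/2 = 24.1 kHz, folds to fs − 43.6 kHz = 4.6 kHz.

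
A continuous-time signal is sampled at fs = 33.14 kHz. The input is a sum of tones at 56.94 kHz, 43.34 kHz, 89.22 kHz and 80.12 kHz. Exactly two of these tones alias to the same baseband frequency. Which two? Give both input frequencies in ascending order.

43.34 kHz, 89.22 kHz

fs/2 = 16.57 kHz.
56.94 kHz mod fs = 23.8 kHz.
23.8 kHz > fs/2 = 16.57 kHz, folds to fs − 23.8 kHz = 9.34 kHz.
43.34 kHz mod fs = 10.2 kHz.
10.2 kHz ≤ fs/2 = 16.57 kHz, appears at 10.2 kHz.
89.22 kHz mod fs = 22.94 kHz.
22.94 kHz > fs/2 = 16.57 kHz, folds to fs − 22.94 kHz = 10.2 kHz.
80.12 kHz mod fs = 13.84 kHz.
13.84 kHz ≤ fs/2 = 16.57 kHz, appears at 13.84 kHz.
43.34 kHz and 89.22 kHz both map to 10.2 kHz.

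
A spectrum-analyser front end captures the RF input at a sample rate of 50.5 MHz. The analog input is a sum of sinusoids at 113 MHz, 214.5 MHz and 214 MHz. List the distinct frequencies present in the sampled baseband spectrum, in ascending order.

12 MHz, 12.5 MHz

fs/2 = 25.25 MHz.
113 MHz mod fs = 12 MHz.
12 MHz ≤ fs/2 = 25.25 MHz, appears at 12 MHz.
214.5 MHz mod fs = 12.5 MHz.
12.5 MHz ≤ fs/2 = 25.25 MHz, appears at 12.5 MHz.
214 MHz mod fs = 12 MHz.
12 MHz ≤ fs/2 = 25.25 MHz, appears at 12 MHz.
Distinct values: {12 MHz, 12.5 MHz}.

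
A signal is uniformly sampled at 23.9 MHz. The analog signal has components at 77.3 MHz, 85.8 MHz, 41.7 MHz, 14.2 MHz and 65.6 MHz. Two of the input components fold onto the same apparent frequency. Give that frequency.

fs/2 = 11.95 MHz.
77.3 MHz mod fs = 5.6 MHz.
5.6 MHz ≤ fs/2 = 11.95 MHz, appears at 5.6 MHz.
85.8 MHz mod fs = 14.1 MHz.
14.1 MHz > fs/2 = 11.95 MHz, folds to fs − 14.1 MHz = 9.8 MHz.
41.7 MHz mod fs = 17.8 MHz.
17.8 MHz > fs/2 = 11.95 MHz, folds to fs − 17.8 MHz = 6.1 MHz.
14.2 MHz > fs/2 = 11.95 MHz, folds to fs − 14.2 MHz = 9.7 MHz.
65.6 MHz mod fs = 17.8 MHz.
17.8 MHz > fs/2 = 11.95 MHz, folds to fs − 17.8 MHz = 6.1 MHz.
41.7 MHz and 65.6 MHz both map to 6.1 MHz.

6.1 MHz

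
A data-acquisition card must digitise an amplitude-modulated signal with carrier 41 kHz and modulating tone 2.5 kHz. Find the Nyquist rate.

87 kHz

AM sidebands sit at fc ± fm = 38.5 kHz and 43.5 kHz.
Highest-frequency component: 43.5 kHz.
Nyquist rate = 2 × 43.5 kHz = 87 kHz.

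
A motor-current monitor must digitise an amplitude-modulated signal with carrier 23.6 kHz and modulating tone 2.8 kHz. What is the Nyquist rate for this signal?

52.8 kHz

AM sidebands sit at fc ± fm = 20.8 kHz and 26.4 kHz.
Highest-frequency component: 26.4 kHz.
Nyquist rate = 2 × 26.4 kHz = 52.8 kHz.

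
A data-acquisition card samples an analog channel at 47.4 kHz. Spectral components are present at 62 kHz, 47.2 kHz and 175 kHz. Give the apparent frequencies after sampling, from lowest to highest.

0.2 kHz, 14.6 kHz

fs/2 = 23.7 kHz.
62 kHz mod fs = 14.6 kHz.
14.6 kHz ≤ fs/2 = 23.7 kHz, appears at 14.6 kHz.
47.2 kHz > fs/2 = 23.7 kHz, folds to fs − 47.2 kHz = 0.2 kHz.
175 kHz mod fs = 32.8 kHz.
32.8 kHz > fs/2 = 23.7 kHz, folds to fs − 32.8 kHz = 14.6 kHz.
Distinct values: {0.2 kHz, 14.6 kHz}.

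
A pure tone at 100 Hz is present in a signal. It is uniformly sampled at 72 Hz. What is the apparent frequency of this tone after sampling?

100 Hz mod fs = 28 Hz.
28 Hz ≤ fs/2 = 36 Hz, appears at 28 Hz.

28 Hz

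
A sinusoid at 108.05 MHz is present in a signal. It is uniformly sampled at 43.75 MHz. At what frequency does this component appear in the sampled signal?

20.55 MHz

108.05 MHz mod fs = 20.55 MHz.
20.55 MHz ≤ fs/2 = 21.875 MHz, appears at 20.55 MHz.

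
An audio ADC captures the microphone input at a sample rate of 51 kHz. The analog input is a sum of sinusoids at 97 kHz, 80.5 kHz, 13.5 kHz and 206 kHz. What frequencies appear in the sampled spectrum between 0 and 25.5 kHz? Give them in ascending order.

2 kHz, 5 kHz, 13.5 kHz, 21.5 kHz

fs/2 = 25.5 kHz.
97 kHz mod fs = 46 kHz.
46 kHz > fs/2 = 25.5 kHz, folds to fs − 46 kHz = 5 kHz.
80.5 kHz mod fs = 29.5 kHz.
29.5 kHz > fs/2 = 25.5 kHz, folds to fs − 29.5 kHz = 21.5 kHz.
13.5 kHz ≤ fs/2 = 25.5 kHz, passes unchanged.
206 kHz mod fs = 2 kHz.
2 kHz ≤ fs/2 = 25.5 kHz, appears at 2 kHz.
Distinct values: {2 kHz, 5 kHz, 13.5 kHz, 21.5 kHz}.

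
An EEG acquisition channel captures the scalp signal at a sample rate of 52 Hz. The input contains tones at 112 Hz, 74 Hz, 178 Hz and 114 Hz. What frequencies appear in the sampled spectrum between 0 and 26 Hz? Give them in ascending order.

8 Hz, 10 Hz, 22 Hz

fs/2 = 26 Hz.
112 Hz mod fs = 8 Hz.
8 Hz ≤ fs/2 = 26 Hz, appears at 8 Hz.
74 Hz mod fs = 22 Hz.
22 Hz ≤ fs/2 = 26 Hz, appears at 22 Hz.
178 Hz mod fs = 22 Hz.
22 Hz ≤ fs/2 = 26 Hz, appears at 22 Hz.
114 Hz mod fs = 10 Hz.
10 Hz ≤ fs/2 = 26 Hz, appears at 10 Hz.
Distinct values: {8 Hz, 10 Hz, 22 Hz}.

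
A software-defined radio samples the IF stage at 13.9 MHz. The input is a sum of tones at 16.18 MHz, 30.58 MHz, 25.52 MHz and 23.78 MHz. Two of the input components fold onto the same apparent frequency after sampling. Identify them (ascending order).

16.18 MHz, 25.52 MHz

fs/2 = 6.95 MHz.
16.18 MHz mod fs = 2.28 MHz.
2.28 MHz ≤ fs/2 = 6.95 MHz, appears at 2.28 MHz.
30.58 MHz mod fs = 2.78 MHz.
2.78 MHz ≤ fs/2 = 6.95 MHz, appears at 2.78 MHz.
25.52 MHz mod fs = 11.62 MHz.
11.62 MHz > fs/2 = 6.95 MHz, folds to fs − 11.62 MHz = 2.28 MHz.
23.78 MHz mod fs = 9.88 MHz.
9.88 MHz > fs/2 = 6.95 MHz, folds to fs − 9.88 MHz = 4.02 MHz.
16.18 MHz and 25.52 MHz both map to 2.28 MHz.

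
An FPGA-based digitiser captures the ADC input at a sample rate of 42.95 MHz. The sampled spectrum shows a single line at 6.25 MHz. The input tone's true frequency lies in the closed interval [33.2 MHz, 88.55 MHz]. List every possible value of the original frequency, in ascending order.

Frequencies that alias to 6.25 MHz are k·fs ± 6.25 MHz for integer k ≥ 0.
k=0: 6.25 MHz.
k=1: 36.7 MHz, 49.2 MHz.
k=2: 79.65 MHz, 92.15 MHz.
k=3: 122.6 MHz, 135.1 MHz.
Within [33.2 MHz, 88.55 MHz]: 36.7 MHz, 49.2 MHz, 79.65 MHz.

36.7 MHz, 49.2 MHz, 79.65 MHz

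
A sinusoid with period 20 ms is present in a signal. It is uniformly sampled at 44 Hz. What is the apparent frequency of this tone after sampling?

6 Hz

T = 20 ms → f = 1/T = 50 Hz.
50 Hz mod fs = 6 Hz.
6 Hz ≤ fs/2 = 22 Hz, appears at 6 Hz.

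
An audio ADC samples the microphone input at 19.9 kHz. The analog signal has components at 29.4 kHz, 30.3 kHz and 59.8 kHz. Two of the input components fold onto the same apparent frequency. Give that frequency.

fs/2 = 9.95 kHz.
29.4 kHz mod fs = 9.5 kHz.
9.5 kHz ≤ fs/2 = 9.95 kHz, appears at 9.5 kHz.
30.3 kHz mod fs = 10.4 kHz.
10.4 kHz > fs/2 = 9.95 kHz, folds to fs − 10.4 kHz = 9.5 kHz.
59.8 kHz mod fs = 0.1 kHz.
0.1 kHz ≤ fs/2 = 9.95 kHz, appears at 0.1 kHz.
29.4 kHz and 30.3 kHz both map to 9.5 kHz.

9.5 kHz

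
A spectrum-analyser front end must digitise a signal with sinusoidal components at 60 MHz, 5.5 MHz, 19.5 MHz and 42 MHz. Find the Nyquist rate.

Highest-frequency component: 60 MHz.
Nyquist rate = 2 × 60 MHz = 120 MHz.

120 MHz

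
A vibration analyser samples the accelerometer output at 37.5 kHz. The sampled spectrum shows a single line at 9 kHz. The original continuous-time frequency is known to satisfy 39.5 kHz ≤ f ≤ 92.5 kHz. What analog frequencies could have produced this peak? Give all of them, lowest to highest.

46.5 kHz, 66 kHz, 84 kHz

Frequencies that alias to 9 kHz are k·fs ± 9 kHz for integer k ≥ 0.
k=0: 9 kHz.
k=1: 28.5 kHz, 46.5 kHz.
k=2: 66 kHz, 84 kHz.
k=3: 103.5 kHz, 121.5 kHz.
Within [39.5 kHz, 92.5 kHz]: 46.5 kHz, 66 kHz, 84 kHz.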